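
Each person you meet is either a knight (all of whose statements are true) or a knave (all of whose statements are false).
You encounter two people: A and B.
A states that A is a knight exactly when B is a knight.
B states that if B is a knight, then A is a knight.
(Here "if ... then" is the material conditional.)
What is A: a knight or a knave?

A is a knight.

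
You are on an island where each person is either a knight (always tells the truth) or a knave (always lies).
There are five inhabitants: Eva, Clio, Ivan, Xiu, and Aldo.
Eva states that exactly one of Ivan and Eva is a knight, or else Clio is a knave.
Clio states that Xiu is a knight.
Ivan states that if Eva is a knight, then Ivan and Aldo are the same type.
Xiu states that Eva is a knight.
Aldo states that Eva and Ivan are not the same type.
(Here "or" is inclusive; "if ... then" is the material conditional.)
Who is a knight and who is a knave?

As a knight, Eva's statement "exactly one of Ivan and Eva is a knight, or else Clio is a knave" should be true; it is.
Clio (knight): "Xiu is a knight" — true. ✓
Ivan (knave): "if Eva is a knight, then Ivan and Aldo are the same type" — false. ✓
Xiu is a knight, so "Eva is a knight" must be true — and it is.
Aldo is a knight, and the claim "Eva and Ivan are not the same type" is indeed true.

Eva is a knight, Clio is a knight, Ivan is a knave, Xiu is a knight, and Aldo is a knight.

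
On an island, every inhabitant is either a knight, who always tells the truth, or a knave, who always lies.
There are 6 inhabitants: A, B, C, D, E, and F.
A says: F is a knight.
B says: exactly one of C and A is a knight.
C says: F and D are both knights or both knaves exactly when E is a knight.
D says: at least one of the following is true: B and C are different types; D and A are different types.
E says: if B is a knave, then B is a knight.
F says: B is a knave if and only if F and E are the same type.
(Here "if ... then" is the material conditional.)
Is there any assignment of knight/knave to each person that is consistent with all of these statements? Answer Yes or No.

No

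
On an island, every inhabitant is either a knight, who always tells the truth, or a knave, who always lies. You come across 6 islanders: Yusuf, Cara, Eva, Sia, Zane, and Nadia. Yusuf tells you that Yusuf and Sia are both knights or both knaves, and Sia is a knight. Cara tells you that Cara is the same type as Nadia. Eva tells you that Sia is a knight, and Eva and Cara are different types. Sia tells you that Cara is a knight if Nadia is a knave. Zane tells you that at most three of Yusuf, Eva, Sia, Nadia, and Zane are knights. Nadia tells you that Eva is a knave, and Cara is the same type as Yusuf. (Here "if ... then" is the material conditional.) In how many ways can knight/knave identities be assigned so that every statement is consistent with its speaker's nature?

1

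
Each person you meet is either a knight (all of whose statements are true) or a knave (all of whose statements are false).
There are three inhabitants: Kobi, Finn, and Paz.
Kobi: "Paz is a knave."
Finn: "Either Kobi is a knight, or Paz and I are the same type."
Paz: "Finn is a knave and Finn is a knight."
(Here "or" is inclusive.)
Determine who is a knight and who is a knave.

Kobi is a knight, Finn is a knight, and Paz is a knave.

Suppose Kobi is a knave. Then Kobi's statement "Paz is a knave" would have to be false. Checking the 4 ways to assign the others, none is consistent with every speaker.
(For instance, with Finn=knight, Paz=knave, Kobi's claim "Paz is a knave" comes out true where it would need to be false.)
So Kobi must be a knight, making "Paz is a knave" true. Taking Kobi=knight, Finn=knight, Paz=knave, each remaining statement checks out:
  Finn (knight): "either Kobi is a knight, or Paz and I are the same type" — true. ✓
  Paz (knave): "Finn is a knave and Finn is a knight" — false. ✓
This is the unique consistent assignment.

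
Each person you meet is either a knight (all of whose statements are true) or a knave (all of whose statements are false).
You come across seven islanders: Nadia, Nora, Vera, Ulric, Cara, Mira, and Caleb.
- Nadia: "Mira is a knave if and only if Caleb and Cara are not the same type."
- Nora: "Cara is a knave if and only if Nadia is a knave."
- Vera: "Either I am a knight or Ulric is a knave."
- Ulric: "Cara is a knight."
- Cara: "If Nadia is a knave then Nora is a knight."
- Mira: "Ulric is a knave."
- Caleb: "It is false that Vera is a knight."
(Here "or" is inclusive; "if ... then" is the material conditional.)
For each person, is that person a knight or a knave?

Nadia is a knight, so "Mira is a knave if and only if Caleb and Cara are not the same type" must be True — and it is.
As a knight, Nora's statement "Cara is a knave if and only if Nadia is a knave" should be True; it is.
Since Vera is a knight, "either I am a knight or Ulric is a knave" needs to be True, which holds.
Ulric is a knight; "Cara is a knight" is True, as required.
Since Cara is a knight, "if Nadia is a knave then Nora is a knight" needs to be True, which holds.
Mira (knave): "Ulric is a knave" — False. ✓
Caleb is a knave, so "it is false that Vera is a knight" must be False — and it is.

Nadia is a knight, Nora is a knight, Vera is a knight, Ulric is a knight, Cara is a knight, Mira is a knave, and Caleb is a knave.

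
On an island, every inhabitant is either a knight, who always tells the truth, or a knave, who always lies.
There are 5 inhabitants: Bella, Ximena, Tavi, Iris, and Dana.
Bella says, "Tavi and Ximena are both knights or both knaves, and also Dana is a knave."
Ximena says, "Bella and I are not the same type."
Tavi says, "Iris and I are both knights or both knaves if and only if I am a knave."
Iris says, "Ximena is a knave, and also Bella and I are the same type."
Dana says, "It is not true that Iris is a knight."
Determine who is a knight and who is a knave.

Bella is a knave, Ximena is a knight, Tavi is a knight, Iris is a knave, and Dana is a knight.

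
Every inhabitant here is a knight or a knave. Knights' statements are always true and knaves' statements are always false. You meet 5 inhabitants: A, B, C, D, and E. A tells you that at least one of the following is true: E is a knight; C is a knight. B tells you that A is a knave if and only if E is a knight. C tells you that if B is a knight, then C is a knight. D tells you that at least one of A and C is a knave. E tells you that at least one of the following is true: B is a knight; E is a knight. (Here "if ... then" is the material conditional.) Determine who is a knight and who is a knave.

A is a knight, and the claim "at least one of the following is true: E is a knight; C is a knight" is indeed True.
As a knave, B's statement "A is a knave if and only if E is a knight" should be false; it is.
C is a knight; "if B is a knight, then C is a knight" is True, as required.
D is a knave; "at least one of A and C is a knave" is false, as required.
E (knight): "at least one of the following is true: B is a knight; E is a knight" — True. ✓

A is a knight, B is a knave, C is a knight, D is a knave, and E is a knight.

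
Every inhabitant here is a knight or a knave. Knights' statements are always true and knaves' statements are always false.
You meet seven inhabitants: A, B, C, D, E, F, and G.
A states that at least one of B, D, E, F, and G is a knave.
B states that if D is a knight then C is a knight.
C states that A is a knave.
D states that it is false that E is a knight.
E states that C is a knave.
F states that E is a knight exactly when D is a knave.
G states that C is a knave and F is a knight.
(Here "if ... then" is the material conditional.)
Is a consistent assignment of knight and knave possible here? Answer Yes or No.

Yes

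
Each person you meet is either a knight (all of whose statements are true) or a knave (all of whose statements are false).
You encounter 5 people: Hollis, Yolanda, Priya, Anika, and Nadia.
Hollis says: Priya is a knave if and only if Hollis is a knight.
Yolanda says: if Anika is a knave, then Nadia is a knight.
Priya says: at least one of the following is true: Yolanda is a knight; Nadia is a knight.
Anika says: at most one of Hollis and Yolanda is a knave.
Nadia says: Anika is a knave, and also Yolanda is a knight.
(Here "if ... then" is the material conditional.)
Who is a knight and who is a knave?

Suppose Hollis is a knight. Then Hollis's statement "Priya is a knave if and only if Hollis is a knight" would have to be true. Checking the 16 ways to assign the others, none is consistent with every speaker.
(For instance, with Yolanda=knave, Priya=knave, Anika=knave, Nadia=knave, Anika's claim "at most one of Hollis and Yolanda is a knave" comes out true where it would need to be false.)
So Hollis must be a knave, making "Priya is a knave if and only if Hollis is a knight" false. Taking Hollis=knave, Yolanda=knave, Priya=knave, Anika=knave, Nadia=knave, each remaining statement checks out:
  Yolanda (knave): "if Anika is a knave, then Nadia is a knight" — false. ✓
  Priya (knave): "at least one of the following is true: Yolanda is a knight; Nadia is a knight" — false. ✓
  Anika (knave): "at most one of Hollis and Yolanda is a knave" — false. ✓
  Nadia (knave): "Anika is a knave, and also Yolanda is a knight" — false. ✓
This is the unique consistent assignment.

Hollis is a knave, Yolanda is a knave, Priya is a knave, Anika is a knave, and Nadia is a knave.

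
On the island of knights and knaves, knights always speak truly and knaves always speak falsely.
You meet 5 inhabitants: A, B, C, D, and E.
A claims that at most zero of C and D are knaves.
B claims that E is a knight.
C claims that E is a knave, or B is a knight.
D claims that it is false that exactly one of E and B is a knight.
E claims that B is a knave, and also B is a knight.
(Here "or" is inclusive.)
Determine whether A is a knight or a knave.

A is a knight.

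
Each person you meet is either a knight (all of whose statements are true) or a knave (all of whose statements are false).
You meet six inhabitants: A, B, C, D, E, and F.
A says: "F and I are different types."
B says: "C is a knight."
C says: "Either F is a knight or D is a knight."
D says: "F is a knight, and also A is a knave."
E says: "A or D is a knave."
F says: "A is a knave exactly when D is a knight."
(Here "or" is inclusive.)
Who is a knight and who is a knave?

A is a knave, B is a knave, C is a knave, D is a knave, E is a knight, and F is a knave.

Since A is a knave, "F and I are different types" needs to be false, which holds.
Since B is a knave, "C is a knight" needs to be false, which holds.
Since C is a knave, "either F is a knight or D is a knight" needs to be false, which holds.
D is a knave; "F is a knight, and also A is a knave" is false, as required.
As a knight, E's statement "A or D is a knave" should be True; it is.
F (knave): "A is a knave exactly when D is a knight" — false. ✓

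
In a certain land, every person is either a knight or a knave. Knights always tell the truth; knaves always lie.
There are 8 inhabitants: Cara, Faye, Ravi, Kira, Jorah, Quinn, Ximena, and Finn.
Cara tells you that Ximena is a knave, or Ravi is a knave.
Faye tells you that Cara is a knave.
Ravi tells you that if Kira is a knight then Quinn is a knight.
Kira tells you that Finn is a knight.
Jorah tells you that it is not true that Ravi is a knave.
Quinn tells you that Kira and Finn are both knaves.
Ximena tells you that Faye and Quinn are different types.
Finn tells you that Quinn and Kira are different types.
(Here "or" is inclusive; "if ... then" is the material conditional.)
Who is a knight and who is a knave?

Cara is a knight, and the claim "Ximena is a knave, or Ravi is a knave" is indeed true.
Faye is a knave, and the claim "Cara is a knave" is indeed false.
Ravi is a knave, and the claim "if Kira is a knight then Quinn is a knight" is indeed false.
As a knight, Kira's statement "Finn is a knight" should be true; it is.
As a knave, Jorah's statement "it is not true that Ravi is a knave" should be false; it is.
Since Quinn is a knave, "Kira and Finn are both knaves" needs to be false, which holds.
As a knave, Ximena's statement "Faye and Quinn are different types" should be false; it is.
As a knight, Finn's statement "Quinn and Kira are different types" should be true; it is.

Cara is a knight, Faye is a knave, Ravi is a knave, Kira is a knight, Jorah is a knave, Quinn is a knave, Ximena is a knave, and Finn is a knight.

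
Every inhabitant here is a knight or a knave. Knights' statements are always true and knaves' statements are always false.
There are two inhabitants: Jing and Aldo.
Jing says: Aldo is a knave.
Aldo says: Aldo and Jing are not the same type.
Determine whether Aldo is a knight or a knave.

Aldo is a knight.

Consistent assignments: {Jing=knave, Aldo=knight}
In every consistent assignment, Aldo is a knight.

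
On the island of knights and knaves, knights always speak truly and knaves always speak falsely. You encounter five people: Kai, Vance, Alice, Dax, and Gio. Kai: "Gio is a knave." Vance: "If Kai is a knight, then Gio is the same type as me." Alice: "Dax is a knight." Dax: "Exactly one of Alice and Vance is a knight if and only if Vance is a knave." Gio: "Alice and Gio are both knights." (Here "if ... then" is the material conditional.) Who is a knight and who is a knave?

Suppose Kai is a knight. Then Kai's statement "Gio is a knave" would have to be true. Checking the 16 ways to assign the others, none is consistent with every speaker.
(For instance, with Vance=knight, Alice=knight, Dax=knight, Gio=knight, Kai's claim "Gio is a knave" comes out false where it would need to be true.)
So Kai must be a knave, making "Gio is a knave" false. Taking Kai=knave, Vance=knight, Alice=knight, Dax=knight, Gio=knight, each remaining statement checks out:
  Vance (knight): "if Kai is a knight, then Gio is the same type as me" — true. ✓
  Alice (knight): "Dax is a knight" — true. ✓
  Dax (knight): "exactly one of Alice and Vance is a knight if and only if Vance is a knave" — true. ✓
  Gio (knight): "Alice and Gio are both knights" — true. ✓
This is the unique consistent assignment.

Kai is a knave, Vance is a knight, Alice is a knight, Dax is a knight, and Gio is a knight.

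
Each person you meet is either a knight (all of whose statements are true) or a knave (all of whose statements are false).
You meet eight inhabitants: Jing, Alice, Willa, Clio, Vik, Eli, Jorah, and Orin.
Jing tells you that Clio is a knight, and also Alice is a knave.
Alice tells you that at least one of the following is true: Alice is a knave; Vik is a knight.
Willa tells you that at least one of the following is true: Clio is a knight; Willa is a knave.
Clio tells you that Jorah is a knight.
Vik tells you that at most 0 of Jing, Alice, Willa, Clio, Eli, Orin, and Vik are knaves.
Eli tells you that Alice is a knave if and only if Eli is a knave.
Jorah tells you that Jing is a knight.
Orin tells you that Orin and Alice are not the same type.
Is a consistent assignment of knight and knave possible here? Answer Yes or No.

No

Checking all 256 assignments, each has at least one speaker whose statement's truth value contradicts their type.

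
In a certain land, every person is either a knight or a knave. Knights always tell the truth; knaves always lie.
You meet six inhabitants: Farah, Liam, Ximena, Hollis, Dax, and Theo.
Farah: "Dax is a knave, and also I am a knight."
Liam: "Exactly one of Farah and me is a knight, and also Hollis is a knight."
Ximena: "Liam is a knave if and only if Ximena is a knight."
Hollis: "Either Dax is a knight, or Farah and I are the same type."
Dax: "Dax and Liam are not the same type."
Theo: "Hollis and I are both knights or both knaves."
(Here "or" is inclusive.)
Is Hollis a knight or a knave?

Hollis is a knight.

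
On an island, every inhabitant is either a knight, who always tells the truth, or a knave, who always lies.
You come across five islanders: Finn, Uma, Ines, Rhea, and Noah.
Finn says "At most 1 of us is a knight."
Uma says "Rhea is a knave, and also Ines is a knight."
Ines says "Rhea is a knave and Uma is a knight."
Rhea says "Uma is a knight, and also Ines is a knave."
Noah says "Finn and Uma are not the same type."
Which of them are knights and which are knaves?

As a knave, Finn's statement "at most 1 of us is a knight" should be False; it is.
As a knight, Uma's statement "Rhea is a knave, and also Ines is a knight" should be True; it is.
Ines is a knight, and the claim "Rhea is a knave and Uma is a knight" is indeed True.
Since Rhea is a knave, "Uma is a knight, and also Ines is a knave" needs to be False, which holds.
As a knight, Noah's statement "Finn and Uma are not the same type" should be True; it is.

Finn is a knave, Uma is a knight, Ines is a knight, Rhea is a knave, and Noah is a knight.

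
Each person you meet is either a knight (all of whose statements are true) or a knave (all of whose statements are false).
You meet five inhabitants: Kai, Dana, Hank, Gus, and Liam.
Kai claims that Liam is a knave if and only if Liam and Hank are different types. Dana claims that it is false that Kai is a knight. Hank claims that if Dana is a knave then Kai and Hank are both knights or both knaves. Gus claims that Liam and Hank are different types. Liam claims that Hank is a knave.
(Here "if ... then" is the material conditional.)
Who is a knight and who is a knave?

Knights: Kai, Hank, and Gus. Knaves: Dana and Liam.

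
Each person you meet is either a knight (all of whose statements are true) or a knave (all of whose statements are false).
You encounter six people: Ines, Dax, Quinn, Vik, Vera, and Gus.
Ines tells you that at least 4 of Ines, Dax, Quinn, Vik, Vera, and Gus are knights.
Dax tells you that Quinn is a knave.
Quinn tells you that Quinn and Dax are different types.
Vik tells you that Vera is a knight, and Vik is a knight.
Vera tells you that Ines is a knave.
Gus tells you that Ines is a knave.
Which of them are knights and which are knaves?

Ines is a knave, so "at least 4 of Ines, Dax, Quinn, Vik, Vera, and Gus are knights" must be False — and it is.
Dax is a knave, so "Quinn is a knave" must be False — and it is.
Quinn is a knight, so "Quinn and Dax are different types" must be True — and it is.
Since Vik is a knave, "Vera is a knight, and Vik is a knight" needs to be False, which holds.
Vera is a knight, and the claim "Ines is a knave" is indeed True.
Since Gus is a knight, "Ines is a knave" needs to be True, which holds.

Ines is a knave, Dax is a knave, Quinn is a knight, Vik is a knave, Vera is a knight, and Gus is a knight.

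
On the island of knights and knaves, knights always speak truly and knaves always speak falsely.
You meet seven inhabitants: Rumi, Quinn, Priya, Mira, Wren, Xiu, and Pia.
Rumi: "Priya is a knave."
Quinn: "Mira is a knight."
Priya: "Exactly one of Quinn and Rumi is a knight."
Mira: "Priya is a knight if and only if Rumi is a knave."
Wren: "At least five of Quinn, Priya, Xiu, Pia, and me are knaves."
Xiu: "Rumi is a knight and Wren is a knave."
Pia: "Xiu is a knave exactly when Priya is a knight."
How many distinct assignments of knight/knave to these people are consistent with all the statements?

2

Consistent assignments:
  Rumi=knight, Quinn=knight, Priya=knave, Mira=knight, Wren=knave, Xiu=knight, Pia=knight
  Rumi=knave, Quinn=knight, Priya=knight, Mira=knight, Wren=knave, Xiu=knave, Pia=knight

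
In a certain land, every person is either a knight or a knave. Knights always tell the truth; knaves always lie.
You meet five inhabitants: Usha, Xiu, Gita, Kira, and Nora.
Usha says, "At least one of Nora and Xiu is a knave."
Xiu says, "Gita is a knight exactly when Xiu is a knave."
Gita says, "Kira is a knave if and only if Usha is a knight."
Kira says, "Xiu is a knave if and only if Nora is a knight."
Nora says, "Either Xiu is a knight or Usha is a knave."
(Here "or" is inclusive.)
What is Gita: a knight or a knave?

Gita is a knave.

Consistent assignments: {Usha=knave, Xiu=knight, Gita=knave, Kira=knave, Nora=knight}
In every consistent assignment, Gita is a knave.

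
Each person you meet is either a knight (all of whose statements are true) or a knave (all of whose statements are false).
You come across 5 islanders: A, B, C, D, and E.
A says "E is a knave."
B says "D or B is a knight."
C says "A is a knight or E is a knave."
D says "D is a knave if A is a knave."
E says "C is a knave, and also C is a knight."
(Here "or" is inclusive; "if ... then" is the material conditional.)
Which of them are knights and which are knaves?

A is a knight, B is a knight, C is a knight, D is a knight, and E is a knave.

A is a knight, so "E is a knave" must be True — and it is.
B is a knight, so "D or B is a knight" must be True — and it is.
C is a knight; "A is a knight or E is a knave" is True, as required.
Since D is a knight, "D is a knave if A is a knave" needs to be True, which holds.
E is a knave, and the claim "C is a knave, and also C is a knight" is indeed false.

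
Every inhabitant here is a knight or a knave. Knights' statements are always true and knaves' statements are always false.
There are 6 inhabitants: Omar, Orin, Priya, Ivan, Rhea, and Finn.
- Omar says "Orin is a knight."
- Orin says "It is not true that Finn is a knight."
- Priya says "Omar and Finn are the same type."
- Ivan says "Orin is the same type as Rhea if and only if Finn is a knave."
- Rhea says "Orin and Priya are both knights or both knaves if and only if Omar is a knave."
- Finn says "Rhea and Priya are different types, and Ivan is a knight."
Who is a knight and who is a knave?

Since Omar is a knave, "Orin is a knight" needs to be false, which holds.
As a knave, Orin's statement "it is not true that Finn is a knight" should be false; it is.
Priya is a knave; "Omar and Finn are the same type" is false, as required.
Ivan is a knight, so "Orin is the same type as Rhea if and only if Finn is a knave" must be True — and it is.
Rhea (knight): "Orin and Priya are both knights or both knaves if and only if Omar is a knave" — True. ✓
Finn is a knight, and the claim "Rhea and Priya are different types, and Ivan is a knight" is indeed True.

Omar is a knave, Orin is a knave, Priya is a knave, Ivan is a knight, Rhea is a knight, and Finn is a knight.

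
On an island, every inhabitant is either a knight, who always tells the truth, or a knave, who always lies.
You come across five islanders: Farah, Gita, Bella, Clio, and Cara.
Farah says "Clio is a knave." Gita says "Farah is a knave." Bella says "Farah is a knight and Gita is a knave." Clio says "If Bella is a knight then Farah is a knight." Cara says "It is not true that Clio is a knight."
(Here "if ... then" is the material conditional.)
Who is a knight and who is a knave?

Suppose Farah is a knight. Then Farah's statement "Clio is a knave" would have to be true. Checking the 16 ways to assign the others, none is consistent with every speaker.
(For instance, with Gita=knight, Bella=knave, Clio=knight, Cara=knave, Farah's claim "Clio is a knave" comes out false where it would need to be true.)
So Farah must be a knave, making "Clio is a knave" false. Taking Farah=knave, Gita=knight, Bella=knave, Clio=knight, Cara=knave, each remaining statement checks out:
  Gita (knight): "Farah is a knave" — true. ✓
  Bella (knave): "Farah is a knight and Gita is a knave" — false. ✓
  Clio (knight): "if Bella is a knight then Farah is a knight" — true. ✓
  Cara (knave): "it is not true that Clio is a knight" — false. ✓
This is the unique consistent assignment.

Knights: Gita and Clio. Knaves: Farah, Bella, and Cara.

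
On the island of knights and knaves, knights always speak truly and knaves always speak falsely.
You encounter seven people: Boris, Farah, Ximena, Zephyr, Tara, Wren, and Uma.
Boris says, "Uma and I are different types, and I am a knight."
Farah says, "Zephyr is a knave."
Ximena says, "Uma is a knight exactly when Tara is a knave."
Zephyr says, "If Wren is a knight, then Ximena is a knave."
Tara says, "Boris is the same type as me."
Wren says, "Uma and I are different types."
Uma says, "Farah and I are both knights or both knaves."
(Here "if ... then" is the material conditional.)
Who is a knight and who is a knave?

Boris is a knight, and the claim "Uma and I are different types, and I am a knight" is indeed True.
Farah is a knight, so "Zephyr is a knave" must be True — and it is.
Ximena (knight): "Uma is a knight exactly when Tara is a knave" — True. ✓
Since Zephyr is a knave, "if Wren is a knight, then Ximena is a knave" needs to be false, which holds.
Tara (knight): "Boris is the same type as me" — True. ✓
Wren is a knight; "Uma and I are different types" is True, as required.
Uma is a knave; "Farah and I are both knights or both knaves" is false, as required.

Boris is a knight, Farah is a knight, Ximena is a knight, Zephyr is a knave, Tara is a knight, Wren is a knight, and Uma is a knave.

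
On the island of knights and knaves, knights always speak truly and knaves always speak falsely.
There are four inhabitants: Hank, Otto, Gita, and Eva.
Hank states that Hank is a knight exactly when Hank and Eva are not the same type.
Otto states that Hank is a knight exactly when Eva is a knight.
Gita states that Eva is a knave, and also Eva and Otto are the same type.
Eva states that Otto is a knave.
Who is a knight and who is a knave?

Hank is a knave, Otto is a knave, Gita is a knave, and Eva is a knight.

Hank is a knave, and the claim "Hank is a knight exactly when Hank and Eva are not the same type" is indeed False.
Otto (knave): "Hank is a knight exactly when Eva is a knight" — False. ✓
Since Gita is a knave, "Eva is a knave, and also Eva and Otto are the same type" needs to be False, which holds.
Eva is a knight, and the claim "Otto is a knave" is indeed true.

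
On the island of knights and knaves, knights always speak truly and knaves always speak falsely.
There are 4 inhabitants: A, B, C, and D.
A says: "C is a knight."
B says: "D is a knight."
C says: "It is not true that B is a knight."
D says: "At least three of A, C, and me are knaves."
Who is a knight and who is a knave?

Suppose A is a knave. Then A's statement "C is a knight" would have to be false. Checking the 8 ways to assign the others, none is consistent with every speaker.
(For instance, with B=knave, C=knight, D=knave, A's claim "C is a knight" comes out true where it would need to be false.)
So A must be a knight, making "C is a knight" true. Taking A=knight, B=knave, C=knight, D=knave, each remaining statement checks out:
  B (knave): "D is a knight" — false. ✓
  C (knight): "it is not true that B is a knight" — true. ✓
  D (knave): "at least three of A, C, and me are knaves" — false. ✓
This is the unique consistent assignment.

A is a knight, B is a knave, C is a knight, and D is a knave.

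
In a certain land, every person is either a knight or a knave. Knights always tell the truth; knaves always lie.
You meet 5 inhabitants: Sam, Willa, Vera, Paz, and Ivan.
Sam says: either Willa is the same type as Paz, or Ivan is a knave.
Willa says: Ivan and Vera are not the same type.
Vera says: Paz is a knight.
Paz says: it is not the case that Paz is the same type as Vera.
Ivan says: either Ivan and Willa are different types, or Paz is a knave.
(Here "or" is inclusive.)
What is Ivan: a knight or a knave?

Ivan is a knight.

Consistent assignments: {Sam=knave, Willa=knight, Vera=knave, Paz=knave, Ivan=knight}
In every consistent assignment, Ivan is a knight.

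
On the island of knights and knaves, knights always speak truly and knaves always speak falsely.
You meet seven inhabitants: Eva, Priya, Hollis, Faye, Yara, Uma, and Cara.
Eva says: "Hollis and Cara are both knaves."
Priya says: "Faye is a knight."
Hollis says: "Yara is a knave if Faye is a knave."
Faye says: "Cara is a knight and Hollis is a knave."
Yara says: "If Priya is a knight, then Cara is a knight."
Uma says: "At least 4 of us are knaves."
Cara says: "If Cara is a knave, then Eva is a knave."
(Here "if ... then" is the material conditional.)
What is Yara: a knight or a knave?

Yara is a knight.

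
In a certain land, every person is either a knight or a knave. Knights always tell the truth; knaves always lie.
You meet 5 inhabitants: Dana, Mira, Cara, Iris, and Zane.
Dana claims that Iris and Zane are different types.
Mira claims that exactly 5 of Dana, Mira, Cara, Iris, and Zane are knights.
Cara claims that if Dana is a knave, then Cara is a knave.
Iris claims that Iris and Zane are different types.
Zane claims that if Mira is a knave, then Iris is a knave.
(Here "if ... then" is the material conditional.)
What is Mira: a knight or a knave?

Mira is a knave.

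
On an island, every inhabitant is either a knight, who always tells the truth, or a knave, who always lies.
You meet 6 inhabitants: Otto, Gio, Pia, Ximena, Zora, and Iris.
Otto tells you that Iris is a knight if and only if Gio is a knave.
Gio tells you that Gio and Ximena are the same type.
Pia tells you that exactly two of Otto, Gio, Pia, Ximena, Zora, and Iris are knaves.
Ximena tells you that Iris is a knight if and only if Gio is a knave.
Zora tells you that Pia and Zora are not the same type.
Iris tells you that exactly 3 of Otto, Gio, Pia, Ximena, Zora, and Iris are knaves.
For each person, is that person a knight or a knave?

Knights: Otto, Ximena, and Iris. Knaves: Gio, Pia, and Zora.

Since Otto is a knight, "Iris is a knight if and only if Gio is a knave" needs to be true, which holds.
Gio (knave): "Gio and Ximena are the same type" — False. ✓
Pia is a knave, so "exactly two of Otto, Gio, Pia, Ximena, Zora, and Iris are knaves" must be False — and it is.
Ximena (knight): "Iris is a knight if and only if Gio is a knave" — true. ✓
Since Zora is a knave, "Pia and Zora are not the same type" needs to be False, which holds.
Since Iris is a knight, "exactly 3 of Otto, Gio, Pia, Ximena, Zora, and Iris are knaves" needs to be true, which holds.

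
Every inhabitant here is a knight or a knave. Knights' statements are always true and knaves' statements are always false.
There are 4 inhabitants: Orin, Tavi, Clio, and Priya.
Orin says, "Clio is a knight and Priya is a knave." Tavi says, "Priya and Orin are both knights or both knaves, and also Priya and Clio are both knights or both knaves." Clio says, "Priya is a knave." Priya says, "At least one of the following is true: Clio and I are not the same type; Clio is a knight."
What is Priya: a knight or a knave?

Consistent assignments: {Orin=knave, Tavi=knave, Clio=knave, Priya=knight}
In every consistent assignment, Priya is a knight.

Priya is a knight.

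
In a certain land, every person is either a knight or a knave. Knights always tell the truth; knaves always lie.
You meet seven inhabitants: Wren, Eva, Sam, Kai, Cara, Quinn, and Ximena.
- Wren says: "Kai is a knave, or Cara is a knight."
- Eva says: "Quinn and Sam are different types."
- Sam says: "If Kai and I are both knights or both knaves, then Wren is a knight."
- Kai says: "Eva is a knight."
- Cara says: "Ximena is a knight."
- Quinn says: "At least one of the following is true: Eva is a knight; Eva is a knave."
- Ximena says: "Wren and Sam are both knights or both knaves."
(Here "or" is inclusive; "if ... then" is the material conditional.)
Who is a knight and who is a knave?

Wren is a knight, and the claim "Kai is a knave, or Cara is a knight" is indeed true.
As a knave, Eva's statement "Quinn and Sam are different types" should be false; it is.
Sam (knight): "if Kai and I are both knights or both knaves, then Wren is a knight" — true. ✓
Since Kai is a knave, "Eva is a knight" needs to be false, which holds.
Cara is a knight; "Ximena is a knight" is true, as required.
Quinn (knight): "at least one of the following is true: Eva is a knight; Eva is a knave" — true. ✓
Ximena is a knight, so "Wren and Sam are both knights or both knaves" must be true — and it is.

Knights: Wren, Sam, Cara, Quinn, and Ximena. Knaves: Eva and Kai.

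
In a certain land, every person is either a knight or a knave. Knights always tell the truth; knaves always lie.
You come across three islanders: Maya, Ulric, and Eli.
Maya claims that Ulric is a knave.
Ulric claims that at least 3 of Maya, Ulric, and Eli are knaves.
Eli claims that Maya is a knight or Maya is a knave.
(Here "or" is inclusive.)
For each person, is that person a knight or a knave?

Knights: Maya and Eli. Knaves: Ulric.

Maya is a knight, so "Ulric is a knave" must be True — and it is.
Ulric is a knave; "at least 3 of Maya, Ulric, and Eli are knaves" is false, as required.
Eli is a knight, so "Maya is a knight or Maya is a knave" must be True — and it is.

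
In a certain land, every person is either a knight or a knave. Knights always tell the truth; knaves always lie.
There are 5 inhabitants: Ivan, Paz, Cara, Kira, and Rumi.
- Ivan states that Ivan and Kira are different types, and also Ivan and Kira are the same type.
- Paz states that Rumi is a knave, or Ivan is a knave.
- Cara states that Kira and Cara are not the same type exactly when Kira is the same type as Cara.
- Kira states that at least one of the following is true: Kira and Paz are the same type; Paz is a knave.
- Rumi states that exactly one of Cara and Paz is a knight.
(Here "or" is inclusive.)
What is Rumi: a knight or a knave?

Rumi is a knight.

Consistent assignments: {Ivan=knave, Paz=knight, Cara=knave, Kira=knight, Rumi=knight}; {Ivan=knave, Paz=knight, Cara=knave, Kira=knave, Rumi=knight}
In every consistent assignment, Rumi is a knight.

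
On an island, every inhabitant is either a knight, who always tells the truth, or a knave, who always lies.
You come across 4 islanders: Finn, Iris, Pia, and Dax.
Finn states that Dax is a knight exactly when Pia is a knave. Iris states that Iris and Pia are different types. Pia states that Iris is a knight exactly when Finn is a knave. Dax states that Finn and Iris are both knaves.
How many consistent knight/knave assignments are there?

0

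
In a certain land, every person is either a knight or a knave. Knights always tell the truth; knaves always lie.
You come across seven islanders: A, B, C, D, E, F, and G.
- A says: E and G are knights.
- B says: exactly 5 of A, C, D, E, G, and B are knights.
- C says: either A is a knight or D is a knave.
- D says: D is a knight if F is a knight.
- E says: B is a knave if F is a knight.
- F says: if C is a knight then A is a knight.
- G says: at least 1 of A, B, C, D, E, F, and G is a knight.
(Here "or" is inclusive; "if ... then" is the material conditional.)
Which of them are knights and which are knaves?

A is a knight, and the claim "E and G are knights" is indeed True.
As a knave, B's statement "exactly 5 of A, C, D, E, G, and B are knights" should be false; it is.
As a knight, C's statement "either A is a knight or D is a knave" should be True; it is.
D (knave): "D is a knight if F is a knight" — false. ✓
E (knight): "B is a knave if F is a knight" — True. ✓
F (knight): "if C is a knight then A is a knight" — True. ✓
Since G is a knight, "at least 1 of A, B, C, D, E, F, and G is a knight" needs to be True, which holds.

Knights: A, C, E, F, and G. Knaves: B and D.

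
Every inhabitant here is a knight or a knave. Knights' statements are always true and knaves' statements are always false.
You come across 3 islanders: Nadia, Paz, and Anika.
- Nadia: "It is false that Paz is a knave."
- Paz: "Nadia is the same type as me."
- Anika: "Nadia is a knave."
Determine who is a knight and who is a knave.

Nadia is a knight, Paz is a knight, and Anika is a knave.

Nadia is a knight, and the claim "it is false that Paz is a knave" is indeed true.
Paz is a knight, and the claim "Nadia is the same type as me" is indeed true.
Since Anika is a knave, "Nadia is a knave" needs to be False, which holds.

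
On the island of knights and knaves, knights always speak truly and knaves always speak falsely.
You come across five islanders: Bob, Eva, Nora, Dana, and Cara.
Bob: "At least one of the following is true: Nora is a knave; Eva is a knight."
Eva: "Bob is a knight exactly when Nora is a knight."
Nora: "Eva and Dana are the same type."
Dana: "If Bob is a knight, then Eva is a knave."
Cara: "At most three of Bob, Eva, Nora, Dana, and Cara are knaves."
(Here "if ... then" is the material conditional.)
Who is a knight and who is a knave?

Bob is a knight, Eva is a knave, Nora is a knave, Dana is a knight, and Cara is a knight.

Bob is a knight, so "at least one of the following is true: Nora is a knave; Eva is a knight" must be true — and it is.
Eva is a knave; "Bob is a knight exactly when Nora is a knight" is False, as required.
As a knave, Nora's statement "Eva and Dana are the same type" should be False; it is.
Dana (knight): "if Bob is a knight, then Eva is a knave" — true. ✓
As a knight, Cara's statement "at most three of Bob, Eva, Nora, Dana, and Cara are knaves" should be true; it is.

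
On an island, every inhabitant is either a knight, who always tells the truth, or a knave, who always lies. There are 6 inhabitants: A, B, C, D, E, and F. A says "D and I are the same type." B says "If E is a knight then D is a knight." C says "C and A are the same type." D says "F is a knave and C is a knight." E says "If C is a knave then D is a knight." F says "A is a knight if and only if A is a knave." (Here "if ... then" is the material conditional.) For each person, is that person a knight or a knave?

A is a knight, B is a knight, C is a knight, D is a knight, E is a knight, and F is a knave.

Since A is a knight, "D and I are the same type" needs to be True, which holds.
B is a knight, so "if E is a knight then D is a knight" must be True — and it is.
As a knight, C's statement "C and A are the same type" should be True; it is.
D (knight): "F is a knave and C is a knight" — True. ✓
As a knight, E's statement "if C is a knave then D is a knight" should be True; it is.
F (knave): "A is a knight if and only if A is a knave" — False. ✓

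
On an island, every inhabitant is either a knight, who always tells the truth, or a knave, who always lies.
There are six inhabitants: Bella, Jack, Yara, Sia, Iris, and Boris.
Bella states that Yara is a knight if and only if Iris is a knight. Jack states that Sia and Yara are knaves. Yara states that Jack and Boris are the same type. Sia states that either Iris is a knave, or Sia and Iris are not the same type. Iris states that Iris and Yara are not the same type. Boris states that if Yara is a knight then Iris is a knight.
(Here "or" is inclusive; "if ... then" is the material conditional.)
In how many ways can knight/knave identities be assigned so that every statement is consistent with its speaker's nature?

1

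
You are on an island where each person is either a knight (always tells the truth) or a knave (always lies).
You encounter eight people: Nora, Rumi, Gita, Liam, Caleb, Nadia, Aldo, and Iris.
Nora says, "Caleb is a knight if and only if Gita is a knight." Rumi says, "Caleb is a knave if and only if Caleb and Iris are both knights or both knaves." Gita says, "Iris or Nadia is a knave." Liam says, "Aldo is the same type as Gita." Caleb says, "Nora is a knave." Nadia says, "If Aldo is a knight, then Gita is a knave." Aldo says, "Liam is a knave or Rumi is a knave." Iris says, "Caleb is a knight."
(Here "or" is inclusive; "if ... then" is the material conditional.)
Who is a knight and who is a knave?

Knights: Caleb, Nadia, Aldo, and Iris. Knaves: Nora, Rumi, Gita, and Liam.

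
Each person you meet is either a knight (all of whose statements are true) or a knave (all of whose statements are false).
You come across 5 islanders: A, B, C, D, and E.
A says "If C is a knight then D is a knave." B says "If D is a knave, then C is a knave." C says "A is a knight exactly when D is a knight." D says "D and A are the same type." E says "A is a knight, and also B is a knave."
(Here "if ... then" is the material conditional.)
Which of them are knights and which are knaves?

As a knight, A's statement "if C is a knight then D is a knave" should be True; it is.
B is a knight, so "if D is a knave, then C is a knave" must be True — and it is.
C is a knave; "A is a knight exactly when D is a knight" is false, as required.
As a knave, D's statement "D and A are the same type" should be false; it is.
E is a knave, so "A is a knight, and also B is a knave" must be false — and it is.

Knights: A and B. Knaves: C, D, and E.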